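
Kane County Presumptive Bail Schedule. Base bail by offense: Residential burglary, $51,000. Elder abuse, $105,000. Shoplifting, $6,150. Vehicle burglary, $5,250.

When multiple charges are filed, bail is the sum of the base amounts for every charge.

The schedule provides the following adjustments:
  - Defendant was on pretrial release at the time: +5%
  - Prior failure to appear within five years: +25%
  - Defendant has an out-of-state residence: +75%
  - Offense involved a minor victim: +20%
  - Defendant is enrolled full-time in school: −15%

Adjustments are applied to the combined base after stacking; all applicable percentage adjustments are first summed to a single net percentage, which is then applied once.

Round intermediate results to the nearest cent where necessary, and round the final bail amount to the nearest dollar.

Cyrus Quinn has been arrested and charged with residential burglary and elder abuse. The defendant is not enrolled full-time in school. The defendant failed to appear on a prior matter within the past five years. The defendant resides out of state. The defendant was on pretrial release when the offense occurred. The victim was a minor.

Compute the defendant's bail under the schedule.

Base amounts from the schedule: residential burglary $51,000; elder abuse $105,000.
Stacking rule: sum of all bases. $51,000 + $105,000 = $156,000.
Net percentage adjustment: +5% +25% +75% +20% = +125%. $156,000 × 2.25 = $351,000.

$351,000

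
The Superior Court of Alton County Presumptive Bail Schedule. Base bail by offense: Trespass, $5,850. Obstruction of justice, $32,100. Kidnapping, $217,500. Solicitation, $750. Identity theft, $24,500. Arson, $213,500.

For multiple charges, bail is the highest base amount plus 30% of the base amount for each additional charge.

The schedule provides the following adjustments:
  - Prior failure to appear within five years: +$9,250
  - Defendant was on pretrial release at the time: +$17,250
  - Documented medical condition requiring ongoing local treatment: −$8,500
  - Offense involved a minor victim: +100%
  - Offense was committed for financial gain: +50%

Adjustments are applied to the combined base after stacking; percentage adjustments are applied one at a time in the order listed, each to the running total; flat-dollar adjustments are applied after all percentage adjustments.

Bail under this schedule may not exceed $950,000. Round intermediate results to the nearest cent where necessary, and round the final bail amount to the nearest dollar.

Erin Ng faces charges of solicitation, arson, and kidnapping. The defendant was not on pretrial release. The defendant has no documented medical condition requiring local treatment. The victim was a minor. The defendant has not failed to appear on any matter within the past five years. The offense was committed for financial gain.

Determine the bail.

$845,325

Base amounts from the schedule: solicitation $750; arson $213,500; kidnapping $217,500.
Stacking rule: highest base plus 30% of each additional charge. Highest is kidnapping at $217,500. Additional: $750 × 30% = $225; $213,500 × 30% = $64,050. Combined base = $217,500 + $64,275 = $281,775.
Offense involved a minor victim (+100%): $281,775 × 2 = $563,550.
Offense was committed for financial gain (+50%): $563,550 × 1.5 = $845,325.
$845,325 is within the $950,000 maximum.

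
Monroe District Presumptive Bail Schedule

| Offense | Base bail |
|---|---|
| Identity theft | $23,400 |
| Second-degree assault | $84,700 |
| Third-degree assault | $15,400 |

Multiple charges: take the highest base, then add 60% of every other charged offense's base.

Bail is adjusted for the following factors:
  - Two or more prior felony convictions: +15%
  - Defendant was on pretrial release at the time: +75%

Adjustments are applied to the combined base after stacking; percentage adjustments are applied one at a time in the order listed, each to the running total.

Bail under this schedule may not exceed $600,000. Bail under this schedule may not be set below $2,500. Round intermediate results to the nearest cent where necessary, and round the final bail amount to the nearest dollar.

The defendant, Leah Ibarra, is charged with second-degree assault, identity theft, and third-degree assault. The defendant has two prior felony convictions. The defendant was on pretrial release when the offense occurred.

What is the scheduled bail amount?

$217,310

Base amounts from the schedule: second-degree assault $84,700; identity theft $23,400; third-degree assault $15,400.
Stacking rule: highest base plus 60% of each additional charge. Highest is second-degree assault at $84,700. Additional: $23,400 × 60% = $14,040; $15,400 × 60% = $9,240. Combined base = $84,700 + $23,280 = $107,980.
Two or more prior felony convictions (+15%): $107,980 × 1.15 = $124,177.
Defendant was on pretrial release at the time (+75%): $124,177 × 1.75 = $217,309.75.
$217,309.75 is within the $600,000 maximum.
$217,309.75 is at or above the $2,500 minimum.
Rounded to the nearest dollar: $217,310.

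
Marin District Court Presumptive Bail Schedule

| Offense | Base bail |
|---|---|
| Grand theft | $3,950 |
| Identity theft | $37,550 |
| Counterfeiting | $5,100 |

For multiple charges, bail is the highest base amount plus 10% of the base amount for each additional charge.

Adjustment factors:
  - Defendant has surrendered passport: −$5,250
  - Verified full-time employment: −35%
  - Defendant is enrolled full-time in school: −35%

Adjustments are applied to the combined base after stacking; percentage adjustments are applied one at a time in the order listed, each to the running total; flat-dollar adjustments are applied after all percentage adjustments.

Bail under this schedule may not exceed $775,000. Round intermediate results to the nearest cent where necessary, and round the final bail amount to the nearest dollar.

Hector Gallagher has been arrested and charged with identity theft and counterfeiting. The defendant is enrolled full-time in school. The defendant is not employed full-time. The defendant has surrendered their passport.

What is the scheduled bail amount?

$19,489

Base amounts from the schedule: identity theft $37,550; counterfeiting $5,100.
Stacking rule: highest base plus 10% of each additional charge. Highest is identity theft at $37,550. Additional: $5,100 × 10% = $510. Combined base = $37,550 + $510 = $38,060.
Defendant is enrolled full-time in school (−35%): $38,060 × 0.65 = $24,739.
Defendant has surrendered passport (−$5,250 flat): $24,739 − $5,250 = $19,489.
$19,489 is within the $775,000 maximum.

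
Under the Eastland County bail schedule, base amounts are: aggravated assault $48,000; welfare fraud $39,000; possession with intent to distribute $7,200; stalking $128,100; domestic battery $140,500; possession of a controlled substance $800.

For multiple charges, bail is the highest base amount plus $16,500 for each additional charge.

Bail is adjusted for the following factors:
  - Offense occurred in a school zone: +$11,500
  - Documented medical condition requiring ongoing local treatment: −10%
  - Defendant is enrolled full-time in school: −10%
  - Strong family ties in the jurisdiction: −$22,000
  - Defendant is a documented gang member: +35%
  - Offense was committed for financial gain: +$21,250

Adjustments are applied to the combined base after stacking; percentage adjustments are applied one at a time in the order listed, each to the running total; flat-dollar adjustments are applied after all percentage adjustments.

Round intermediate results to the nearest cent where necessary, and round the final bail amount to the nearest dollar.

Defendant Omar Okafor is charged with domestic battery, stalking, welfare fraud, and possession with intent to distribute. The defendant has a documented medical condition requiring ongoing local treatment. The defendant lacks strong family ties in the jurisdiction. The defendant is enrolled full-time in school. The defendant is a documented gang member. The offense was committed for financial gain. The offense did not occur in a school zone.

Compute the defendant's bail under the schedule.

Base amounts from the schedule: domestic battery $140,500; stalking $128,100; welfare fraud $39,000; possession with intent to distribute $7,200.
Stacking rule: highest base plus $16,500 per additional charge. Highest is domestic battery at $140,500; 3 additional charges → +$49,500. Combined base = $190,000.
Documented medical condition requiring ongoing local treatment (−10%): $190,000 × 0.9 = $171,000.
Defendant is enrolled full-time in school (−10%): $171,000 × 0.9 = $153,900.
Defendant is a documented gang member (+35%): $153,900 × 1.35 = $207,765.
Offense was committed for financial gain (+$21,250 flat): $207,765 + $21,250 = $229,015.

$229,015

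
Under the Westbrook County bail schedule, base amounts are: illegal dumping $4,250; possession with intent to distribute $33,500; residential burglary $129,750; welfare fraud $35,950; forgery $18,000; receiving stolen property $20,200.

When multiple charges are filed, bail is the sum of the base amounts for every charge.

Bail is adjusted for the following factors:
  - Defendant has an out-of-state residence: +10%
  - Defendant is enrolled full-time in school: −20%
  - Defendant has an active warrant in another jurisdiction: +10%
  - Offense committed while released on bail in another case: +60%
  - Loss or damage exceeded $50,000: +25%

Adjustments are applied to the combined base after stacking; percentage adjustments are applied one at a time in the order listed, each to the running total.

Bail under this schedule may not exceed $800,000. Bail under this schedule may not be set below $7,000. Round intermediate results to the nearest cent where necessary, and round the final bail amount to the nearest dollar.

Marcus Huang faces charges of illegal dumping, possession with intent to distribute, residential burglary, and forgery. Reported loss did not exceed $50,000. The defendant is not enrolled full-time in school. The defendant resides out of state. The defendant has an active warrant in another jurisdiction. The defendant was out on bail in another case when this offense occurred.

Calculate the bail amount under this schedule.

Base amounts from the schedule: illegal dumping $4,250; possession with intent to distribute $33,500; residential burglary $129,750; forgery $18,000.
Stacking rule: sum of all bases. $4,250 + $33,500 + $129,750 + $18,000 = $185,500.
Defendant has an out-of-state residence (+10%): $185,500 × 1.1 = $204,050.
Defendant has an active warrant in another jurisdiction (+10%): $204,050 × 1.1 = $224,455.
Offense committed while released on bail in another case (+60%): $224,455 × 1.6 = $359,128.
$359,128 is within the $800,000 maximum.
$359,128 is at or above the $7,000 minimum.

$359,128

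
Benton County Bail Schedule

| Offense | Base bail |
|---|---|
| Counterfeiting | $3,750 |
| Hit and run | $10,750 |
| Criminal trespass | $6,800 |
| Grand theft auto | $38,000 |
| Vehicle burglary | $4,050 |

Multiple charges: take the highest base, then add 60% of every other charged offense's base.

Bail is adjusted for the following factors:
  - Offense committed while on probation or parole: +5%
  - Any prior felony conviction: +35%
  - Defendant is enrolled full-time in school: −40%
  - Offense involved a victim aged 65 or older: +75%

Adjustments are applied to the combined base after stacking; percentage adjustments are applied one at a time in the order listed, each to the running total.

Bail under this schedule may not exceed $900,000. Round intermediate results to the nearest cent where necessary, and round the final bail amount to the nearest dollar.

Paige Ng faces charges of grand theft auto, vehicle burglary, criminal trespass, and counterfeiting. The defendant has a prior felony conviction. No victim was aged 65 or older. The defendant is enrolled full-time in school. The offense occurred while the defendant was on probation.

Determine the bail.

Base amounts from the schedule: grand theft auto $38,000; vehicle burglary $4,050; criminal trespass $6,800; counterfeiting $3,750.
Stacking rule: highest base plus 60% of each additional charge. Highest is grand theft auto at $38,000. Additional: $4,050 × 60% = $2,430; $6,800 × 60% = $4,080; $3,750 × 60% = $2,250. Combined base = $38,000 + $8,760 = $46,760.
Offense committed while on probation or parole (+5%): $46,760 × 1.05 = $49,098.
Any prior felony conviction (+35%): $49,098 × 1.35 = $66,282.30.
Defendant is enrolled full-time in school (−40%): $66,282.30 × 0.6 = $39,769.38.
$39,769.38 is within the $900,000 maximum.
Rounded to the nearest dollar: $39,769.

$39,769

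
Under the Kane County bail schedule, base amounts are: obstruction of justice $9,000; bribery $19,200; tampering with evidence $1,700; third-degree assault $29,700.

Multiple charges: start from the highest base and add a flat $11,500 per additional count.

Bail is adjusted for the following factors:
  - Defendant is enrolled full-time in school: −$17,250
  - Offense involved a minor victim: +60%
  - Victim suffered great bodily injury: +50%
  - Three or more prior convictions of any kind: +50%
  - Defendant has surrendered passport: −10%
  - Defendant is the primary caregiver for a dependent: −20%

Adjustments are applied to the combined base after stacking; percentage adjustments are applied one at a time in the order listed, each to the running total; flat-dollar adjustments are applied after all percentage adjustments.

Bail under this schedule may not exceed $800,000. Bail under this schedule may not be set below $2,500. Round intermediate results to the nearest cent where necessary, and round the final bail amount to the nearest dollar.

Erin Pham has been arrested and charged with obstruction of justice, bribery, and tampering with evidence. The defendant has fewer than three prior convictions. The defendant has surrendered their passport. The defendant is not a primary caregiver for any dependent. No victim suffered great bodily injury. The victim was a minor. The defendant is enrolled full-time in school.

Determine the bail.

Base amounts from the schedule: obstruction of justice $9,000; bribery $19,200; tampering with evidence $1,700.
Stacking rule: highest base plus $11,500 per additional charge. Highest is bribery at $19,200; 2 additional charges → +$23,000. Combined base = $42,200.
Offense involved a minor victim (+60%): $42,200 × 1.6 = $67,520.
Defendant has surrendered passport (−10%): $67,520 × 0.9 = $60,768.
Defendant is enrolled full-time in school (−$17,250 flat): $60,768 − $17,250 = $43,518.
$43,518 is within the $800,000 maximum.
$43,518 is at or above the $2,500 minimum.

$43,518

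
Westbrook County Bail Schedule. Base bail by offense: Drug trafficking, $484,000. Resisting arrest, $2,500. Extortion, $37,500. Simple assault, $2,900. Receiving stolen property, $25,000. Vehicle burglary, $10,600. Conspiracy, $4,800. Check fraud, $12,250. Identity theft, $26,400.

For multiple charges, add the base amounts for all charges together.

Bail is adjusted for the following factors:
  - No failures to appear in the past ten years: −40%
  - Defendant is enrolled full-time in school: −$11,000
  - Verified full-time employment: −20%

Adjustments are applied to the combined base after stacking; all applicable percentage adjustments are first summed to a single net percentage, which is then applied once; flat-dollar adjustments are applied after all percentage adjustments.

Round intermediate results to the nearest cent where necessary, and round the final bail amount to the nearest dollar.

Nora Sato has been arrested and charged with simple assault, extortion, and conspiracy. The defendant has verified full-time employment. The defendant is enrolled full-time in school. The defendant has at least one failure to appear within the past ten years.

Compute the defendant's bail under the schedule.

$25,160

Base amounts from the schedule: simple assault $2,900; extortion $37,500; conspiracy $4,800.
Stacking rule: sum of all bases. $2,900 + $37,500 + $4,800 = $45,200.
Verified full-time employment (−20%): $45,200 × 0.8 = $36,160.
Defendant is enrolled full-time in school (−$11,000 flat): $36,160 − $11,000 = $25,160.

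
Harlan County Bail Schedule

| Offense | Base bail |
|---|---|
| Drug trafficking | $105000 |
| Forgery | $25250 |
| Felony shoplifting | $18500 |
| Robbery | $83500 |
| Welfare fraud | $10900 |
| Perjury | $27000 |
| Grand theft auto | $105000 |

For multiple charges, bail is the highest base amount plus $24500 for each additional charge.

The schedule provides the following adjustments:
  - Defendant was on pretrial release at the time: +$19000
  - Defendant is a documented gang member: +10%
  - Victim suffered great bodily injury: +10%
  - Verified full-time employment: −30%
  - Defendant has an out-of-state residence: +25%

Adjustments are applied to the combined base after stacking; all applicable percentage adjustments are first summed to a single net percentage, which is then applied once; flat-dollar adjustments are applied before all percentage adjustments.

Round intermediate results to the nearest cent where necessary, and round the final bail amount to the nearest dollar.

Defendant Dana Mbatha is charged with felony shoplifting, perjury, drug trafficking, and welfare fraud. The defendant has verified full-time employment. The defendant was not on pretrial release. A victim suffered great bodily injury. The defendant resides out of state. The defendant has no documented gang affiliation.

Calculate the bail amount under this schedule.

$187425

Base amounts from the schedule: felony shoplifting $18500; perjury $27000; drug trafficking $105000; welfare fraud $10900.
Stacking rule: highest base plus $24500 per additional charge. Highest is drug trafficking at $105000; 3 additional charges → +$73500. Combined base = $178500.
Net percentage adjustment: +10% −30% +25% = +5%. $178500 × 1.05 = $187425.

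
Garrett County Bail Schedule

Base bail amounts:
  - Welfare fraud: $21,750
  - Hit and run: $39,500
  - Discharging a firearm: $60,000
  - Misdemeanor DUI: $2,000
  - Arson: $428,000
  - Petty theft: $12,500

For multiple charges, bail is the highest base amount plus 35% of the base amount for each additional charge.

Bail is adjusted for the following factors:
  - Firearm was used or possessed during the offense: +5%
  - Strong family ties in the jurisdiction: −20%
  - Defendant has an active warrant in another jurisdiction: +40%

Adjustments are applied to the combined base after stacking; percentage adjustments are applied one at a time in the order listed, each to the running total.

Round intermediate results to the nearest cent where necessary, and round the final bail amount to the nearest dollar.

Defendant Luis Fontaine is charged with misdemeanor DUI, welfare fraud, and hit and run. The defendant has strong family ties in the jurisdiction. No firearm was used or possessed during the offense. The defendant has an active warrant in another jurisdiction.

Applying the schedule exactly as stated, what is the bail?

Base amounts from the schedule: misdemeanor DUI $2,000; welfare fraud $21,750; hit and run $39,500.
Stacking rule: highest base plus 35% of each additional charge. Highest is hit and run at $39,500. Additional: $2,000 × 35% = $700; $21,750 × 35% = $7,612.50. Combined base = $39,500 + $8,312.50 = $47,812.50.
Strong family ties in the jurisdiction (−20%): $47,812.50 × 0.8 = $38,250.
Defendant has an active warrant in another jurisdiction (+40%): $38,250 × 1.4 = $53,550.

$53,550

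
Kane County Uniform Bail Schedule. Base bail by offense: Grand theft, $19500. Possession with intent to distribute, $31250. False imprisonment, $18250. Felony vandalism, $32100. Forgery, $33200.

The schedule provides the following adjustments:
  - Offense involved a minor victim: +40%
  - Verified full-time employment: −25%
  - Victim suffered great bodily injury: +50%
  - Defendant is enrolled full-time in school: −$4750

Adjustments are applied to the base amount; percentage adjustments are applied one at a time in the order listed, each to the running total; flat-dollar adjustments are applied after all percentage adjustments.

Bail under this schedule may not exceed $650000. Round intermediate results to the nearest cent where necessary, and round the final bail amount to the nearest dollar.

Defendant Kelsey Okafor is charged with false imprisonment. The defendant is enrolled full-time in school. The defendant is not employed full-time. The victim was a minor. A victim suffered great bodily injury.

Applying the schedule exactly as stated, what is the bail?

$33575

Base amounts from the schedule: false imprisonment $18250.
Single charge. Combined base = $18250.
Offense involved a minor victim (+40%): $18250 × 1.4 = $25550.
Victim suffered great bodily injury (+50%): $25550 × 1.5 = $38325.
Defendant is enrolled full-time in school (−$4750 flat): $38325 − $4750 = $33575.
$33575 is within the $650000 maximum.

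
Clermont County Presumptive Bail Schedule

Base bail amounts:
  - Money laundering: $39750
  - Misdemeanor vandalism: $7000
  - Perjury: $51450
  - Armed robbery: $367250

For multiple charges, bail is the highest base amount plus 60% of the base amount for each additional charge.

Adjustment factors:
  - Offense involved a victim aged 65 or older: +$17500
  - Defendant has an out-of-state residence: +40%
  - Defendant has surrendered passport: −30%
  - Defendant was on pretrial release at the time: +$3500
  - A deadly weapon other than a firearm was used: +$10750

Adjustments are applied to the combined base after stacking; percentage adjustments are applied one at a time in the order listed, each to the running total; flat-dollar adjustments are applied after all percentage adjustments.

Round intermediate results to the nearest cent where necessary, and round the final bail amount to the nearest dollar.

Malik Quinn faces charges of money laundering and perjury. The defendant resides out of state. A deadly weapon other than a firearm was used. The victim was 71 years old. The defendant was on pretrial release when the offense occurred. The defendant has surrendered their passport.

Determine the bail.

Base amounts from the schedule: money laundering $39750; perjury $51450.
Stacking rule: highest base plus 60% of each additional charge. Highest is perjury at $51450. Additional: $39750 × 60% = $23850. Combined base = $51450 + $23850 = $75300.
Defendant has an out-of-state residence (+40%): $75300 × 1.4 = $105420.
Defendant has surrendered passport (−30%): $105420 × 0.7 = $73794.
Offense involved a victim aged 65 or older (+$17500 flat): $73794 + $17500 = $91294.
Defendant was on pretrial release at the time (+$3500 flat): $91294 + $3500 = $94794.
A deadly weapon other than a firearm was used (+$10750 flat): $94794 + $10750 = $105544.

$105544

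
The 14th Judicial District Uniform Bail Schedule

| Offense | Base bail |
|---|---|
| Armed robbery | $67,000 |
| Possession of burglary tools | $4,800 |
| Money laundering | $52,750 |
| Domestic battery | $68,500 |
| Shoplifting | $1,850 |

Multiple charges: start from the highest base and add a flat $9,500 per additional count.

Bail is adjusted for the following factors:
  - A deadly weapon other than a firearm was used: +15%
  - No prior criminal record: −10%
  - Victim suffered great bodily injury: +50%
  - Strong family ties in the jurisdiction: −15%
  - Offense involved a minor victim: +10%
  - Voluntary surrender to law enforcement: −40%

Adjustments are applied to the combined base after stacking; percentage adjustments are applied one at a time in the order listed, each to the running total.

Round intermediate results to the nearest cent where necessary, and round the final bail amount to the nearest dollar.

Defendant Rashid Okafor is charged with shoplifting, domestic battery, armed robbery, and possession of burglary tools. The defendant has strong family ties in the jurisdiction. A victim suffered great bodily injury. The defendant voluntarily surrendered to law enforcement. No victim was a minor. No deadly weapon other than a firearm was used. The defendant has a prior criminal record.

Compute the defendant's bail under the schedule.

$74,205

Base amounts from the schedule: shoplifting $1,850; domestic battery $68,500; armed robbery $67,000; possession of burglary tools $4,800.
Stacking rule: highest base plus $9,500 per additional charge. Highest is domestic battery at $68,500; 3 additional charges → +$28,500. Combined base = $97,000.
Victim suffered great bodily injury (+50%): $97,000 × 1.5 = $145,500.
Strong family ties in the jurisdiction (−15%): $145,500 × 0.85 = $123,675.
Voluntary surrender to law enforcement (−40%): $123,675 × 0.6 = $74,205.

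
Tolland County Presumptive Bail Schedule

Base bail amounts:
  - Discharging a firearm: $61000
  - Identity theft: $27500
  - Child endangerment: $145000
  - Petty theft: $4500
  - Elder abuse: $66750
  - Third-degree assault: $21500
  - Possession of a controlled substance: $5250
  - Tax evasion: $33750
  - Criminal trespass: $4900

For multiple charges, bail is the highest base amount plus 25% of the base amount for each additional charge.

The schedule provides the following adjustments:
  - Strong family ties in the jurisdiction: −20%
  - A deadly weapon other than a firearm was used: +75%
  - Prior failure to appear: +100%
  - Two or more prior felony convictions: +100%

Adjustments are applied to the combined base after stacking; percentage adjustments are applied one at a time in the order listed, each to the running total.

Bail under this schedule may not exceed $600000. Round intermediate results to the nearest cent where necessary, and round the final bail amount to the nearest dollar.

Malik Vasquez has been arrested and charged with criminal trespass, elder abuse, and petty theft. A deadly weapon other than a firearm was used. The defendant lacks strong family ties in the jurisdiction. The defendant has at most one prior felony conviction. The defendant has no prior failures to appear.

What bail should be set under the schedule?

Base amounts from the schedule: criminal trespass $4900; elder abuse $66750; petty theft $4500.
Stacking rule: highest base plus 25% of each additional charge. Highest is elder abuse at $66750. Additional: $4900 × 25% = $1225; $4500 × 25% = $1125. Combined base = $66750 + $2350 = $69100.
A deadly weapon other than a firearm was used (+75%): $69100 × 1.75 = $120925.
$120925 is within the $600000 maximum.

$120925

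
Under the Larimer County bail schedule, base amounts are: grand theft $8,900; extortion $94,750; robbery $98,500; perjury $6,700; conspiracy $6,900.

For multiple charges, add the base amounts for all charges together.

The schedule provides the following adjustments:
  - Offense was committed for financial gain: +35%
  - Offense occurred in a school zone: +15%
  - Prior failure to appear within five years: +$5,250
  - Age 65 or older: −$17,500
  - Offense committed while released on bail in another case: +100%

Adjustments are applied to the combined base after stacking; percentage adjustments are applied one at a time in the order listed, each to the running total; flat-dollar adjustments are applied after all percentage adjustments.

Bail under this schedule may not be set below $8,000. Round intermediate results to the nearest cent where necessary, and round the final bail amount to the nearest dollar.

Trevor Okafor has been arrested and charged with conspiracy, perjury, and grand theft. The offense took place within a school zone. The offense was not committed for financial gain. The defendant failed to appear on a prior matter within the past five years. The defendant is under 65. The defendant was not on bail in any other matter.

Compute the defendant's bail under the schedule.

$31,125

Base amounts from the schedule: conspiracy $6,900; perjury $6,700; grand theft $8,900.
Stacking rule: sum of all bases. $6,900 + $6,700 + $8,900 = $22,500.
Offense occurred in a school zone (+15%): $22,500 × 1.15 = $25,875.
Prior failure to appear within five years (+$5,250 flat): $25,875 + $5,250 = $31,125.
$31,125 is at or above the $8,000 minimum.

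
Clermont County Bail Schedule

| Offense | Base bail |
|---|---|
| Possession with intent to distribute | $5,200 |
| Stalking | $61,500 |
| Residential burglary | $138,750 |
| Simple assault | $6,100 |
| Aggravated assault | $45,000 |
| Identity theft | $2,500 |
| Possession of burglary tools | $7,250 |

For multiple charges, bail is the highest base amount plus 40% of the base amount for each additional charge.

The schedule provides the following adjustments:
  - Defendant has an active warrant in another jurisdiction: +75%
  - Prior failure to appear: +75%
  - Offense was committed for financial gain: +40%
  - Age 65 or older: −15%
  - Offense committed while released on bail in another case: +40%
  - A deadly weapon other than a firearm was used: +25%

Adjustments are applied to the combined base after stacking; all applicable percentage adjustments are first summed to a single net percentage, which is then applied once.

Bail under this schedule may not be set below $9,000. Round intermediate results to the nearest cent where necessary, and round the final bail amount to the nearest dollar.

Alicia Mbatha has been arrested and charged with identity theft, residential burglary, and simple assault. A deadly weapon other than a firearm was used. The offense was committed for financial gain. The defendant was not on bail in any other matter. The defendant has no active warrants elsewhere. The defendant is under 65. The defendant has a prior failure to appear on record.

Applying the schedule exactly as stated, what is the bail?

Base amounts from the schedule: identity theft $2,500; residential burglary $138,750; simple assault $6,100.
Stacking rule: highest base plus 40% of each additional charge. Highest is residential burglary at $138,750. Additional: $2,500 × 40% = $1,000; $6,100 × 40% = $2,440. Combined base = $138,750 + $3,440 = $142,190.
Net percentage adjustment: +75% +40% +25% = +140%. $142,190 × 2.4 = $341,256.
$341,256 is at or above the $9,000 minimum.

$341,256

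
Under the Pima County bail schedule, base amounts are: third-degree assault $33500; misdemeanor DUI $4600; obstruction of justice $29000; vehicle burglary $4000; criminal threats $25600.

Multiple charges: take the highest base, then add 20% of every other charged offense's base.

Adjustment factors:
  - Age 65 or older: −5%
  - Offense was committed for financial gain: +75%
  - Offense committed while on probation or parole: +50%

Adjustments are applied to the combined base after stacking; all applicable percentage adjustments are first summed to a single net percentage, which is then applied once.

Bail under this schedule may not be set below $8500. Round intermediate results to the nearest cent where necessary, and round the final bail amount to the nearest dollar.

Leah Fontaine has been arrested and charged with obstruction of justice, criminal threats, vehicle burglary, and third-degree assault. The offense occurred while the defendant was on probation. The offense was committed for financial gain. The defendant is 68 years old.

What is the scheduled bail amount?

Base amounts from the schedule: obstruction of justice $29000; criminal threats $25600; vehicle burglary $4000; third-degree assault $33500.
Stacking rule: highest base plus 20% of each additional charge. Highest is third-degree assault at $33500. Additional: $29000 × 20% = $5800; $25600 × 20% = $5120; $4000 × 20% = $800. Combined base = $33500 + $11720 = $45220.
Net percentage adjustment: −5% +75% +50% = +120%. $45220 × 2.2 = $99484.
$99484 is at or above the $8500 minimum.

$99484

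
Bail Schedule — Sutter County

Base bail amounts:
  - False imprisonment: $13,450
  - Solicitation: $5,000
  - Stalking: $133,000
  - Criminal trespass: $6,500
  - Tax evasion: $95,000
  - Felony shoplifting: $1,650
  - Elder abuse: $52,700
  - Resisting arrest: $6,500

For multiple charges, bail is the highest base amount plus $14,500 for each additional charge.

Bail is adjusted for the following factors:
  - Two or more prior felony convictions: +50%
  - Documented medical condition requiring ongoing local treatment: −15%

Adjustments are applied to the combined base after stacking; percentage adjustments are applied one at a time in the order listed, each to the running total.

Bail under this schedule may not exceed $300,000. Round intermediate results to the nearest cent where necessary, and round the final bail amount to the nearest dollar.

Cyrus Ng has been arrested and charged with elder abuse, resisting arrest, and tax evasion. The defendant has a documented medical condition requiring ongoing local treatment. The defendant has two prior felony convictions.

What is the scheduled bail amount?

$158,100

Base amounts from the schedule: elder abuse $52,700; resisting arrest $6,500; tax evasion $95,000.
Stacking rule: highest base plus $14,500 per additional charge. Highest is tax evasion at $95,000; 2 additional charges → +$29,000. Combined base = $124,000.
Two or more prior felony convictions (+50%): $124,000 × 1.5 = $186,000.
Documented medical condition requiring ongoing local treatment (−15%): $186,000 × 0.85 = $158,100.
$158,100 is within the $300,000 maximum.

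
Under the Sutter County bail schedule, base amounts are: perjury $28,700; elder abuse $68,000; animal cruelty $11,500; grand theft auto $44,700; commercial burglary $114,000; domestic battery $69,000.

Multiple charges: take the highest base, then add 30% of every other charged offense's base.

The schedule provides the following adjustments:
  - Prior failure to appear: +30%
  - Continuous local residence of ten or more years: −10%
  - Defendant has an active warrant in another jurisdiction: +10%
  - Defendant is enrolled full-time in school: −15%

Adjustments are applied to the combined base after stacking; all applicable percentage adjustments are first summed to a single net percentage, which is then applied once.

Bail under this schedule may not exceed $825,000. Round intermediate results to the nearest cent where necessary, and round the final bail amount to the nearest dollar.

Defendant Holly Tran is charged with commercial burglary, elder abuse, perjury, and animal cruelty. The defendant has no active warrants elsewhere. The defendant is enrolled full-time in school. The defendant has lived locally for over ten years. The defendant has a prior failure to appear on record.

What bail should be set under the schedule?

Base amounts from the schedule: commercial burglary $114,000; elder abuse $68,000; perjury $28,700; animal cruelty $11,500.
Stacking rule: highest base plus 30% of each additional charge. Highest is commercial burglary at $114,000. Additional: $68,000 × 30% = $20,400; $28,700 × 30% = $8,610; $11,500 × 30% = $3,450. Combined base = $114,000 + $32,460 = $146,460.
Net percentage adjustment: +30% −10% −15% = +5%. $146,460 × 1.05 = $153,783.
$153,783 is within the $825,000 maximum.

$153,783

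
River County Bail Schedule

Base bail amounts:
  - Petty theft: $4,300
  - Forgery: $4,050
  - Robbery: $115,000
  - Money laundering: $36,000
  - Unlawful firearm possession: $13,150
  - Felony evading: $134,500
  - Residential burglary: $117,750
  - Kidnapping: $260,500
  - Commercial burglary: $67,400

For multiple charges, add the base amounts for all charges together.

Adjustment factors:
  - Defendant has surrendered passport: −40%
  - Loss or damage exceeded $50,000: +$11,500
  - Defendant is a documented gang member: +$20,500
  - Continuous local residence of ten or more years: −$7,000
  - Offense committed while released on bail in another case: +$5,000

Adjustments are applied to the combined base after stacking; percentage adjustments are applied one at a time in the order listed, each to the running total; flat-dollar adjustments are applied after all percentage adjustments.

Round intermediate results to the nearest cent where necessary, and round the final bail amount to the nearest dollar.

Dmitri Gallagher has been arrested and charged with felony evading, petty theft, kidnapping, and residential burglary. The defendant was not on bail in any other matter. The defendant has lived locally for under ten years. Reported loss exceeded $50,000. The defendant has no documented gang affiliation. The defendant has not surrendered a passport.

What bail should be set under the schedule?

Base amounts from the schedule: felony evading $134,500; petty theft $4,300; kidnapping $260,500; residential burglary $117,750.
Stacking rule: sum of all bases. $134,500 + $4,300 + $260,500 + $117,750 = $517,050.
Loss or damage exceeded $50,000 (+$11,500 flat): $517,050 + $11,500 = $528,550.

$528,550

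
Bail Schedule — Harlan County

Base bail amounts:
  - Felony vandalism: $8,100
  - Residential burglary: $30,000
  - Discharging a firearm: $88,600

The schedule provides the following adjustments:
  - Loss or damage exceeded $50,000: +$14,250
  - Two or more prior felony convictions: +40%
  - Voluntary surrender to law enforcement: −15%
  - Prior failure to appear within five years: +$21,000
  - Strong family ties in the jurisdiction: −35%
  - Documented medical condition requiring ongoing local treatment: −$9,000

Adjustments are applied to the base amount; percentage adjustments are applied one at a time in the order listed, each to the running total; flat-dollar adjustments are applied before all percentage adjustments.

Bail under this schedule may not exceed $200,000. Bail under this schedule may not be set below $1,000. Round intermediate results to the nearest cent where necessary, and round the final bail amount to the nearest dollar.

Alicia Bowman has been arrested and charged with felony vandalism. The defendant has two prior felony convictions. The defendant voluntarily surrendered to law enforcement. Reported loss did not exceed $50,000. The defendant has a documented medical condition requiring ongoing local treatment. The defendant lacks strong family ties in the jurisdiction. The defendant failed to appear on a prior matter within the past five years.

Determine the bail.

Base amounts from the schedule: felony vandalism $8,100.
Single charge. Combined base = $8,100.
Prior failure to appear within five years (+$21,000 flat): $8,100 + $21,000 = $29,100.
Documented medical condition requiring ongoing local treatment (−$9,000 flat): $29,100 − $9,000 = $20,100.
Two or more prior felony convictions (+40%): $20,100 × 1.4 = $28,140.
Voluntary surrender to law enforcement (−15%): $28,140 × 0.85 = $23,919.
$23,919 is within the $200,000 maximum.
$23,919 is at or above the $1,000 minimum.

$23,919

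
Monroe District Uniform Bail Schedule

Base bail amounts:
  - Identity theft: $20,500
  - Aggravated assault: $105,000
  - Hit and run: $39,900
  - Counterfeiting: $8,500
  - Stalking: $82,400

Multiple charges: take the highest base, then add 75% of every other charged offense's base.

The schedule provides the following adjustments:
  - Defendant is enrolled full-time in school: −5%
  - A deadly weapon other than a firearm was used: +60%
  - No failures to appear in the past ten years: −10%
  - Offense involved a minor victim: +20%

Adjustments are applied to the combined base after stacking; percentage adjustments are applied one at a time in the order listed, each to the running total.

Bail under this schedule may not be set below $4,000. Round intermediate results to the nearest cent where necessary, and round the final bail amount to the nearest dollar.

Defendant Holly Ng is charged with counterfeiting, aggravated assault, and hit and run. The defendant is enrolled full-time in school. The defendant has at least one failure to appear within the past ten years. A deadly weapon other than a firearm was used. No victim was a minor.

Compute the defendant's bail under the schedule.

Base amounts from the schedule: counterfeiting $8,500; aggravated assault $105,000; hit and run $39,900.
Stacking rule: highest base plus 75% of each additional charge. Highest is aggravated assault at $105,000. Additional: $8,500 × 75% = $6,375; $39,900 × 75% = $29,925. Combined base = $105,000 + $36,300 = $141,300.
Defendant is enrolled full-time in school (−5%): $141,300 × 0.95 = $134,235.
A deadly weapon other than a firearm was used (+60%): $134,235 × 1.6 = $214,776.
$214,776 is at or above the $4,000 minimum.

$214,776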